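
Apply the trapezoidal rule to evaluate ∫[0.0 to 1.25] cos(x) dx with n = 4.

f(x) = cos(x)
a = 0.0, b = 1.25, n = 4
h = (b - a)/n = 0.312500

Trapezoidal rule: (h/2)[f(x₀) + 2f(x₁) + 2f(x₂) + ... + f(xₙ)]

x_0 = 0.0000, f(x_0) = 1.000000, coefficient = 1
x_1 = 0.3125, f(x_1) = 0.951568, coefficient = 2
x_2 = 0.6250, f(x_2) = 0.810963, coefficient = 2
x_3 = 0.9375, f(x_3) = 0.591805, coefficient = 2
x_4 = 1.2500, f(x_4) = 0.315322, coefficient = 1

I ≈ (0.312500/2) × 6.023995 = 0.941249
Exact value: 0.948985
Error: 0.007735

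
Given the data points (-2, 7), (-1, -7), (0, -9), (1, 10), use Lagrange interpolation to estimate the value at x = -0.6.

Lagrange interpolation formula:
P(x) = Σ yᵢ × Lᵢ(x)
where Lᵢ(x) = Π_{j≠i} (x - xⱼ)/(xᵢ - xⱼ)

L_0(-0.6) = (-0.6 - (-1))/(-2 - (-1)) × (-0.6 - 0)/(-2 - 0) × (-0.6 - 1)/(-2 - 1) = -0.064000
L_1(-0.6) = (-0.6 - (-2))/(-1 - (-2)) × (-0.6 - 0)/(-1 - 0) × (-0.6 - 1)/(-1 - 1) = 0.672000
L_2(-0.6) = (-0.6 - (-2))/(0 - (-2)) × (-0.6 - (-1))/(0 - (-1)) × (-0.6 - 1)/(0 - 1) = 0.448000
L_3(-0.6) = (-0.6 - (-2))/(1 - (-2)) × (-0.6 - (-1))/(1 - (-1)) × (-0.6 - 0)/(1 - 0) = -0.056000

P(-0.6) = 7×L_0(-0.6) + (-7)×L_1(-0.6) + (-9)×L_2(-0.6) + 10×L_3(-0.6)
P(-0.6) = -9.744000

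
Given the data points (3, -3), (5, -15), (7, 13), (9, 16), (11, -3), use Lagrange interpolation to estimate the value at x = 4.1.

Lagrange interpolation formula:
P(x) = Σ yᵢ × Lᵢ(x)
where Lᵢ(x) = Π_{j≠i} (x - xⱼ)/(xᵢ - xⱼ)

L_0(4.1) = (4.1 - 5)/(3 - 5) × (4.1 - 7)/(3 - 7) × (4.1 - 9)/(3 - 9) × (4.1 - 11)/(3 - 11) = 0.229802
L_1(4.1) = (4.1 - 3)/(5 - 3) × (4.1 - 7)/(5 - 7) × (4.1 - 9)/(5 - 9) × (4.1 - 11)/(5 - 11) = 1.123478
L_2(4.1) = (4.1 - 3)/(7 - 3) × (4.1 - 5)/(7 - 5) × (4.1 - 9)/(7 - 9) × (4.1 - 11)/(7 - 11) = -0.522998
L_3(4.1) = (4.1 - 3)/(9 - 3) × (4.1 - 5)/(9 - 5) × (4.1 - 7)/(9 - 7) × (4.1 - 11)/(9 - 11) = 0.206353
L_4(4.1) = (4.1 - 3)/(11 - 3) × (4.1 - 5)/(11 - 5) × (4.1 - 7)/(11 - 7) × (4.1 - 9)/(11 - 9) = -0.036635

P(4.1) = (-3)×L_0(4.1) + (-15)×L_1(4.1) + 13×L_2(4.1) + 16×L_3(4.1) + (-3)×L_4(4.1)
P(4.1) = -20.929003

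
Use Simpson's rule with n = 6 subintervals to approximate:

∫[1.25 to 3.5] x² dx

f(x) = x²
a = 1.25, b = 3.5, n = 6
h = (b - a)/n = 0.375000

Simpson's rule: (h/3)[f(x₀) + 4f(x₁) + 2f(x₂) + ... + f(xₙ)]

x_0 = 1.2500, f(x_0) = 1.562500, coefficient = 1
x_1 = 1.6250, f(x_1) = 2.640625, coefficient = 4
x_2 = 2.0000, f(x_2) = 4.000000, coefficient = 2
x_3 = 2.3750, f(x_3) = 5.640625, coefficient = 4
x_4 = 2.7500, f(x_4) = 7.562500, coefficient = 2
x_5 = 3.1250, f(x_5) = 9.765625, coefficient = 4
x_6 = 3.5000, f(x_6) = 12.250000, coefficient = 1

I ≈ (0.375000/3) × 109.125000 = 13.640625
Exact value: 13.640625
Error: 0.000000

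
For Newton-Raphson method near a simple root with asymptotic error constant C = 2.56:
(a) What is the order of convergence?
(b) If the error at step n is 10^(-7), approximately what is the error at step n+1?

(a) Newton-Raphson has quadratic (order 2) convergence near simple roots.
    This means |e_{n+1}| ≈ C|e_n|².

(b) With |e_n| = 10^(-7) and C = 2.56:
    |e_{n+1}| ≈ 2.56 × (10^(-7))² = 2.56 × 10^(-14)

(a) 2 (quadratic); (b) |e_{n+1}| ≈ 2.560e-14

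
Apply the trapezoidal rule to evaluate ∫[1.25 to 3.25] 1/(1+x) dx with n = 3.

f(x) = 1/(1+x)
a = 1.25, b = 3.25, n = 3
h = (b - a)/n = 0.666667

Trapezoidal rule: (h/2)[f(x₀) + 2f(x₁) + 2f(x₂) + ... + f(xₙ)]

x_0 = 1.2500, f(x_0) = 0.444444, coefficient = 1
x_1 = 1.9167, f(x_1) = 0.342857, coefficient = 2
x_2 = 2.5833, f(x_2) = 0.279070, coefficient = 2
x_3 = 3.2500, f(x_3) = 0.235294, coefficient = 1

I ≈ (0.666667/2) × 1.923592 = 0.641197
Exact value: 0.635989
Error: 0.005209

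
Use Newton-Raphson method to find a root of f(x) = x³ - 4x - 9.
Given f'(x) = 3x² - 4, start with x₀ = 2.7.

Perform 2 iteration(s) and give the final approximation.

f(x) = x³ - 4x - 9
f'(x) = 3x² - 4
x₀ = 2.7

Newton-Raphson formula: x_{n+1} = x_n - f(x_n)/f'(x_n)

Iteration 1:
  f(2.700000) = -0.117000
  f'(2.700000) = 17.870000
  x_1 = 2.700000 - (-0.117000)/17.870000 = 2.706547
Iteration 2:
  f(2.706547) = 0.000348
  f'(2.706547) = 17.976195
  x_2 = 2.706547 - 0.000348/17.976195 = 2.706528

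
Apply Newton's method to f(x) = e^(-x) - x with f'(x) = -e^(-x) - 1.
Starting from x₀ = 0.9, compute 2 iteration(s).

f(x) = e^(-x) - x
f'(x) = -e^(-x) - 1
x₀ = 0.9

Newton-Raphson formula: x_{n+1} = x_n - f(x_n)/f'(x_n)

Iteration 1:
  f(0.900000) = -0.493430
  f'(0.900000) = -1.406570
  x_1 = 0.900000 - (-0.493430)/(-1.406570) = 0.549196
Iteration 2:
  f(0.549196) = 0.028218
  f'(0.549196) = -1.577414
  x_2 = 0.549196 - 0.028218/(-1.577414) = 0.567085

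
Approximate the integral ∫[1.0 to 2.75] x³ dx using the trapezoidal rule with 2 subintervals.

f(x) = x³
a = 1.0, b = 2.75, n = 2
h = (b - a)/n = 0.875000

Trapezoidal rule: (h/2)[f(x₀) + 2f(x₁) + 2f(x₂) + ... + f(xₙ)]

x_0 = 1.0000, f(x_0) = 1.000000, coefficient = 1
x_1 = 1.8750, f(x_1) = 6.591797, coefficient = 2
x_2 = 2.7500, f(x_2) = 20.796875, coefficient = 1

I ≈ (0.875000/2) × 34.980469 = 15.303955
Exact value: 14.047852
Error: 1.256104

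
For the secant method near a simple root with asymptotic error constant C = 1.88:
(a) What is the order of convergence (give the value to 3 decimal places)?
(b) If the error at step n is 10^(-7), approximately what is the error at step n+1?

(a) Secant method has superlinear convergence with order φ = (1+√5)/2 ≈ 1.618.
    This means |e_{n+1}| ≈ C|e_n|^1.618.

(b) With |e_n| = 10^(-7) and C = 1.88:
    |e_{n+1}| ≈ 1.88 × (10^(-7))^1.618 = 1.88 × 10^(-11.33)

(a) ≈ 1.618 (golden ratio); (b) |e_{n+1}| ≈ 8.870e-12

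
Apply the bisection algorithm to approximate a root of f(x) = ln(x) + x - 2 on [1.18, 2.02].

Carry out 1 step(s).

f(x) = ln(x) + x - 2
Initial interval: [1.18, 2.02]

Iteration 1:
  c_1 = (1.180000 + 2.020000)/2 = 1.600000
  f(c_1) = f(1.600000) = 0.070004
  f(a) × f(c) < 0, new interval: [1.180000, 1.600000]

After 1 iteration(s), the approximation is c_1 = 1.600000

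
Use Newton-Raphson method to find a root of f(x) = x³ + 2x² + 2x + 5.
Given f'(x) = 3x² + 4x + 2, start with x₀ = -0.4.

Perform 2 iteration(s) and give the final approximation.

f(x) = x³ + 2x² + 2x + 5
f'(x) = 3x² + 4x + 2
x₀ = -0.4

Newton-Raphson formula: x_{n+1} = x_n - f(x_n)/f'(x_n)

Iteration 1:
  f(-0.400000) = 4.456000
  f'(-0.400000) = 0.880000
  x_1 = -0.400000 - 4.456000/0.880000 = -5.463636
Iteration 2:
  f(-5.463636) = -109.321398
  f'(-5.463636) = 69.699421
  x_2 = -5.463636 - (-109.321398)/69.699421 = -3.895167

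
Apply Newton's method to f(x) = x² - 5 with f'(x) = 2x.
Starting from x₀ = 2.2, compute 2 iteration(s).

f(x) = x² - 5
f'(x) = 2x
x₀ = 2.2

Newton-Raphson formula: x_{n+1} = x_n - f(x_n)/f'(x_n)

Iteration 1:
  f(2.200000) = -0.160000
  f'(2.200000) = 4.400000
  x_1 = 2.200000 - (-0.160000)/4.400000 = 2.236364
Iteration 2:
  f(2.236364) = 0.001322
  f'(2.236364) = 4.472727
  x_2 = 2.236364 - 0.001322/4.472727 = 2.236068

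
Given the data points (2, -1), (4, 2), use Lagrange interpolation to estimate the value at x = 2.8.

Lagrange interpolation formula:
P(x) = Σ yᵢ × Lᵢ(x)
where Lᵢ(x) = Π_{j≠i} (x - xⱼ)/(xᵢ - xⱼ)

L_0(2.8) = (2.8 - 4)/(2 - 4) = 0.600000
L_1(2.8) = (2.8 - 2)/(4 - 2) = 0.400000

P(2.8) = (-1)×L_0(2.8) + 2×L_1(2.8)
P(2.8) = 0.200000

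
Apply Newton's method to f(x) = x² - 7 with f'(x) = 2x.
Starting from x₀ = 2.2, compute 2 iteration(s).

f(x) = x² - 7
f'(x) = 2x
x₀ = 2.2

Newton-Raphson formula: x_{n+1} = x_n - f(x_n)/f'(x_n)

Iteration 1:
  f(2.200000) = -2.160000
  f'(2.200000) = 4.400000
  x_1 = 2.200000 - (-2.160000)/4.400000 = 2.690909
Iteration 2:
  f(2.690909) = 0.240992
  f'(2.690909) = 5.381818
  x_2 = 2.690909 - 0.240992/5.381818 = 2.646130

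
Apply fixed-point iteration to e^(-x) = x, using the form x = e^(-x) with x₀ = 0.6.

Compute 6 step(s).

Equation: e^(-x) = x
Fixed-point form: x = e^(-x)
x₀ = 0.6

x_1 = g(0.600000) = 0.548812
x_2 = g(0.548812) = 0.577636
x_3 = g(0.577636) = 0.561224
x_4 = g(0.561224) = 0.570511
x_5 = g(0.570511) = 0.565237
x_6 = g(0.565237) = 0.568226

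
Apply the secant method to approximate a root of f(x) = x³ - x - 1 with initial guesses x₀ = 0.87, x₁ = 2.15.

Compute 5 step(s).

f(x) = x³ - x - 1
x₀ = 0.87, x₁ = 2.15

Secant formula: x_{n+1} = x_n - f(x_n)(x_n - x_{n-1})/(f(x_n) - f(x_{n-1}))

Iteration 1:
  f(0.870000) = -1.211497
  f(2.150000) = 6.788375
  x_2 = 2.150000 - 6.788375×(2.150000 - 0.870000)/(6.788375 - (-1.211497))
       = 1.063843
Iteration 2:
  f(2.150000) = 6.788375
  f(1.063843) = -0.859827
  x_3 = 1.063843 - (-0.859827)×(1.063843 - 2.150000)/(-0.859827 - 6.788375)
       = 1.185951
Iteration 3:
  f(1.063843) = -0.859827
  f(1.185951) = -0.517936
  x_4 = 1.185951 - (-0.517936)×(1.185951 - 1.063843)/(-0.517936 - (-0.859827))
       = 1.370934
Iteration 4:
  f(1.185951) = -0.517936
  f(1.370934) = 0.205682
  x_5 = 1.370934 - 0.205682×(1.370934 - 1.185951)/(0.205682 - (-0.517936))
       = 1.318354
Iteration 5:
  f(1.370934) = 0.205682
  f(1.318354) = -0.026978
  x_6 = 1.318354 - (-0.026978)×(1.318354 - 1.370934)/(-0.026978 - 0.205682)
       = 1.324451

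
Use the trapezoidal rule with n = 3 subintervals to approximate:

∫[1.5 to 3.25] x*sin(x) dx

f(x) = x*sin(x)
a = 1.5, b = 3.25, n = 3
h = (b - a)/n = 0.583333

Trapezoidal rule: (h/2)[f(x₀) + 2f(x₁) + 2f(x₂) + ... + f(xₙ)]

x_0 = 1.5000, f(x_0) = 1.496242, coefficient = 1
x_1 = 2.0833, f(x_1) = 1.815632, coefficient = 2
x_2 = 2.6667, f(x_2) = 1.219394, coefficient = 2
x_3 = 3.2500, f(x_3) = -0.351634, coefficient = 1

I ≈ (0.583333/2) × 7.214659 = 2.104276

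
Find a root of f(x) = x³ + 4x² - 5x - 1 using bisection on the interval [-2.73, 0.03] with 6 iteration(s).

f(x) = x³ + 4x² - 5x - 1
Initial interval: [-2.73, 0.03]

Iteration 1:
  c_1 = (-2.730000 + 0.030000)/2 = -1.350000
  f(c_1) = f(-1.350000) = 10.579625
  f(a) × f(c) ≥ 0, new interval: [-1.350000, 0.030000]
Iteration 2:
  c_2 = (-1.350000 + 0.030000)/2 = -0.660000
  f(c_2) = f(-0.660000) = 3.754904
  f(a) × f(c) ≥ 0, new interval: [-0.660000, 0.030000]
Iteration 3:
  c_3 = (-0.660000 + 0.030000)/2 = -0.315000
  f(c_3) = f(-0.315000) = 0.940644
  f(a) × f(c) ≥ 0, new interval: [-0.315000, 0.030000]
Iteration 4:
  c_4 = (-0.315000 + 0.030000)/2 = -0.142500
  f(c_4) = f(-0.142500) = -0.209169
  f(a) × f(c) < 0, new interval: [-0.315000, -0.142500]
Iteration 5:
  c_5 = (-0.315000 + (-0.142500))/2 = -0.228750
  f(c_5) = f(-0.228750) = 0.341087
  f(a) × f(c) ≥ 0, new interval: [-0.228750, -0.142500]
Iteration 6:
  c_6 = (-0.228750 + (-0.142500))/2 = -0.185625
  f(c_6) = f(-0.185625) = 0.059556
  f(a) × f(c) ≥ 0, new interval: [-0.185625, -0.142500]

After 6 iteration(s), the approximation is c_6 = -0.185625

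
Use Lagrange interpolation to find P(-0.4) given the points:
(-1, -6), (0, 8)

Lagrange interpolation formula:
P(x) = Σ yᵢ × Lᵢ(x)
where Lᵢ(x) = Π_{j≠i} (x - xⱼ)/(xᵢ - xⱼ)

L_0(-0.4) = (-0.4 - 0)/(-1 - 0) = 0.400000
L_1(-0.4) = (-0.4 - (-1))/(0 - (-1)) = 0.600000

P(-0.4) = (-6)×L_0(-0.4) + 8×L_1(-0.4)
P(-0.4) = 2.400000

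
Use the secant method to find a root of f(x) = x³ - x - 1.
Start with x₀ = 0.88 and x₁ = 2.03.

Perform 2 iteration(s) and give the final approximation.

f(x) = x³ - x - 1
x₀ = 0.88, x₁ = 2.03

Secant formula: x_{n+1} = x_n - f(x_n)(x_n - x_{n-1})/(f(x_n) - f(x_{n-1}))

Iteration 1:
  f(0.880000) = -1.198528
  f(2.030000) = 5.335427
  x_2 = 2.030000 - 5.335427×(2.030000 - 0.880000)/(5.335427 - (-1.198528))
       = 1.090945
Iteration 2:
  f(2.030000) = 5.335427
  f(1.090945) = -0.792544
  x_3 = 1.090945 - (-0.792544)×(1.090945 - 2.030000)/(-0.792544 - 5.335427)
       = 1.212395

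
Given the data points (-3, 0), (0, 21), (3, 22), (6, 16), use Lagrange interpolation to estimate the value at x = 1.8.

Lagrange interpolation formula:
P(x) = Σ yᵢ × Lᵢ(x)
where Lᵢ(x) = Π_{j≠i} (x - xⱼ)/(xᵢ - xⱼ)

L_0(1.8) = (1.8 - 0)/(-3 - 0) × (1.8 - 3)/(-3 - 3) × (1.8 - 6)/(-3 - 6) = -0.056000
L_1(1.8) = (1.8 - (-3))/(0 - (-3)) × (1.8 - 3)/(0 - 3) × (1.8 - 6)/(0 - 6) = 0.448000
L_2(1.8) = (1.8 - (-3))/(3 - (-3)) × (1.8 - 0)/(3 - 0) × (1.8 - 6)/(3 - 6) = 0.672000
L_3(1.8) = (1.8 - (-3))/(6 - (-3)) × (1.8 - 0)/(6 - 0) × (1.8 - 3)/(6 - 3) = -0.064000

P(1.8) = 0×L_0(1.8) + 21×L_1(1.8) + 22×L_2(1.8) + 16×L_3(1.8)
P(1.8) = 23.168000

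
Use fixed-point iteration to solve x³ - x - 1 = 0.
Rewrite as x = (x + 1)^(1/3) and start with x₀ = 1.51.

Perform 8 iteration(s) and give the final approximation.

Equation: x³ - x - 1 = 0
Fixed-point form: x = (x + 1)^(1/3)
x₀ = 1.51

x_1 = g(1.510000) = 1.359016
x_2 = g(1.359016) = 1.331201
x_3 = g(1.331201) = 1.325948
x_4 = g(1.325948) = 1.324952
x_5 = g(1.324952) = 1.324762
x_6 = g(1.324762) = 1.324726
x_7 = g(1.324726) = 1.324720
x_8 = g(1.324720) = 1.324718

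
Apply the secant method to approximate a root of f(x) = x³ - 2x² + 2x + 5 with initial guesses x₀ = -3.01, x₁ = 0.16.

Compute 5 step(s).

f(x) = x³ - 2x² + 2x + 5
x₀ = -3.01, x₁ = 0.16

Secant formula: x_{n+1} = x_n - f(x_n)(x_n - x_{n-1})/(f(x_n) - f(x_{n-1}))

Iteration 1:
  f(-3.010000) = -46.411101
  f(0.160000) = 5.272896
  x_2 = 0.160000 - 5.272896×(0.160000 - (-3.010000))/(5.272896 - (-46.411101))
       = -0.163409
Iteration 2:
  f(0.160000) = 5.272896
  f(-0.163409) = 4.615413
  x_3 = -0.163409 - 4.615413×(-0.163409 - 0.160000)/(4.615413 - 5.272896)
       = -2.433684
Iteration 3:
  f(-0.163409) = 4.615413
  f(-2.433684) = -26.127270
  x_4 = -2.433684 - (-26.127270)×(-2.433684 - (-0.163409))/(-26.127270 - 4.615413)
       = -0.504247
Iteration 4:
  f(-2.433684) = -26.127270
  f(-0.504247) = 3.354766
  x_5 = -0.504247 - 3.354766×(-0.504247 - (-2.433684))/(3.354766 - (-26.127270))
       = -0.723798
Iteration 5:
  f(-0.504247) = 3.354766
  f(-0.723798) = 2.125454
  x_6 = -0.723798 - 2.125454×(-0.723798 - (-0.504247))/(2.125454 - 3.354766)
       = -1.103397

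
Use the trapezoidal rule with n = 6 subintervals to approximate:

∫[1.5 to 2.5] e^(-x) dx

f(x) = e^(-x)
a = 1.5, b = 2.5, n = 6
h = (b - a)/n = 0.166667

Trapezoidal rule: (h/2)[f(x₀) + 2f(x₁) + 2f(x₂) + ... + f(xₙ)]

x_0 = 1.5000, f(x_0) = 0.223130, coefficient = 1
x_1 = 1.6667, f(x_1) = 0.188876, coefficient = 2
x_2 = 1.8333, f(x_2) = 0.159880, coefficient = 2
x_3 = 2.0000, f(x_3) = 0.135335, coefficient = 2
x_4 = 2.1667, f(x_4) = 0.114559, coefficient = 2
x_5 = 2.3333, f(x_5) = 0.096972, coefficient = 2
x_6 = 2.5000, f(x_6) = 0.082085, coefficient = 1

I ≈ (0.166667/2) × 1.696458 = 0.141372
Exact value: 0.141045
Error: 0.000326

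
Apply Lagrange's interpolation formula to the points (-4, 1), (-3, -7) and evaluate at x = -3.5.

Lagrange interpolation formula:
P(x) = Σ yᵢ × Lᵢ(x)
where Lᵢ(x) = Π_{j≠i} (x - xⱼ)/(xᵢ - xⱼ)

L_0(-3.5) = (-3.5 - (-3))/(-4 - (-3)) = 0.500000
L_1(-3.5) = (-3.5 - (-4))/(-3 - (-4)) = 0.500000

P(-3.5) = 1×L_0(-3.5) + (-7)×L_1(-3.5)
P(-3.5) = -3.000000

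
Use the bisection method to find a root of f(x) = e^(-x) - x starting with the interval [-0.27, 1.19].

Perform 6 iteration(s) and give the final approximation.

f(x) = e^(-x) - x
Initial interval: [-0.27, 1.19]

Iteration 1:
  c_1 = (-0.270000 + 1.190000)/2 = 0.460000
  f(c_1) = f(0.460000) = 0.171284
  f(a) × f(c) ≥ 0, new interval: [0.460000, 1.190000]
Iteration 2:
  c_2 = (0.460000 + 1.190000)/2 = 0.825000
  f(c_2) = f(0.825000) = -0.386765
  f(a) × f(c) < 0, new interval: [0.460000, 0.825000]
Iteration 3:
  c_3 = (0.460000 + 0.825000)/2 = 0.642500
  f(c_3) = f(0.642500) = -0.116524
  f(a) × f(c) < 0, new interval: [0.460000, 0.642500]
Iteration 4:
  c_4 = (0.460000 + 0.642500)/2 = 0.551250
  f(c_4) = f(0.551250) = 0.024979
  f(a) × f(c) ≥ 0, new interval: [0.551250, 0.642500]
Iteration 5:
  c_5 = (0.551250 + 0.642500)/2 = 0.596875
  f(c_5) = f(0.596875) = -0.046346
  f(a) × f(c) < 0, new interval: [0.551250, 0.596875]
Iteration 6:
  c_6 = (0.551250 + 0.596875)/2 = 0.574063
  f(c_6) = f(0.574063) = -0.010830
  f(a) × f(c) < 0, new interval: [0.551250, 0.574063]

After 6 iteration(s), the approximation is c_6 = 0.574063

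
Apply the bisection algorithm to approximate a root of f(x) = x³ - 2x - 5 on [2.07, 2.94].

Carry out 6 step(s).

f(x) = x³ - 2x - 5
Initial interval: [2.07, 2.94]

Iteration 1:
  c_1 = (2.070000 + 2.940000)/2 = 2.505000
  f(c_1) = f(2.505000) = 5.708938
  f(a) × f(c) < 0, new interval: [2.070000, 2.505000]
Iteration 2:
  c_2 = (2.070000 + 2.505000)/2 = 2.287500
  f(c_2) = f(2.287500) = 2.394701
  f(a) × f(c) < 0, new interval: [2.070000, 2.287500]
Iteration 3:
  c_3 = (2.070000 + 2.287500)/2 = 2.178750
  f(c_3) = f(2.178750) = 0.984921
  f(a) × f(c) < 0, new interval: [2.070000, 2.178750]
Iteration 4:
  c_4 = (2.070000 + 2.178750)/2 = 2.124375
  f(c_4) = f(2.124375) = 0.338489
  f(a) × f(c) < 0, new interval: [2.070000, 2.124375]
Iteration 5:
  c_5 = (2.070000 + 2.124375)/2 = 2.097187
  f(c_5) = f(2.097187) = 0.029465
  f(a) × f(c) < 0, new interval: [2.070000, 2.097187]
Iteration 6:
  c_6 = (2.070000 + 2.097187)/2 = 2.083594
  f(c_6) = f(2.083594) = -0.121551
  f(a) × f(c) ≥ 0, new interval: [2.083594, 2.097187]

After 6 iteration(s), the approximation is c_6 = 2.083594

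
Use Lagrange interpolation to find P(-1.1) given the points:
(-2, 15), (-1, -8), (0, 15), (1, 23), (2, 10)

Lagrange interpolation formula:
P(x) = Σ yᵢ × Lᵢ(x)
where Lᵢ(x) = Π_{j≠i} (x - xⱼ)/(xᵢ - xⱼ)

L_0(-1.1) = (-1.1 - (-1))/(-2 - (-1)) × (-1.1 - 0)/(-2 - 0) × (-1.1 - 1)/(-2 - 1) × (-1.1 - 2)/(-2 - 2) = 0.029838
L_1(-1.1) = (-1.1 - (-2))/(-1 - (-2)) × (-1.1 - 0)/(-1 - 0) × (-1.1 - 1)/(-1 - 1) × (-1.1 - 2)/(-1 - 2) = 1.074150
L_2(-1.1) = (-1.1 - (-2))/(0 - (-2)) × (-1.1 - (-1))/(0 - (-1)) × (-1.1 - 1)/(0 - 1) × (-1.1 - 2)/(0 - 2) = -0.146475
L_3(-1.1) = (-1.1 - (-2))/(1 - (-2)) × (-1.1 - (-1))/(1 - (-1)) × (-1.1 - 0)/(1 - 0) × (-1.1 - 2)/(1 - 2) = 0.051150
L_4(-1.1) = (-1.1 - (-2))/(2 - (-2)) × (-1.1 - (-1))/(2 - (-1)) × (-1.1 - 0)/(2 - 0) × (-1.1 - 1)/(2 - 1) = -0.008663

P(-1.1) = 15×L_0(-1.1) + (-8)×L_1(-1.1) + 15×L_2(-1.1) + 23×L_3(-1.1) + 10×L_4(-1.1)
P(-1.1) = -9.252938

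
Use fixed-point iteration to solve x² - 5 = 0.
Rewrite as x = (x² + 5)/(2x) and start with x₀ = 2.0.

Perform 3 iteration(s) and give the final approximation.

Equation: x² - 5 = 0
Fixed-point form: x = (x² + 5)/(2x)
x₀ = 2.0

x_1 = g(2.000000) = 2.250000
x_2 = g(2.250000) = 2.236111
x_3 = g(2.236111) = 2.236068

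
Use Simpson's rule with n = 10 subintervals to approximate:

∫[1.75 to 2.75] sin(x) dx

f(x) = sin(x)
a = 1.75, b = 2.75, n = 10
h = (b - a)/n = 0.100000

Simpson's rule: (h/3)[f(x₀) + 4f(x₁) + 2f(x₂) + ... + f(xₙ)]

x_0 = 1.7500, f(x_0) = 0.983986, coefficient = 1
x_1 = 1.8500, f(x_1) = 0.961275, coefficient = 4
x_2 = 1.9500, f(x_2) = 0.928960, coefficient = 2
x_3 = 2.0500, f(x_3) = 0.887362, coefficient = 4
x_4 = 2.1500, f(x_4) = 0.836899, coefficient = 2
x_5 = 2.2500, f(x_5) = 0.778073, coefficient = 4
x_6 = 2.3500, f(x_6) = 0.711473, coefficient = 2
x_7 = 2.4500, f(x_7) = 0.637765, coefficient = 4
x_8 = 2.5500, f(x_8) = 0.557684, coefficient = 2
x_9 = 2.6500, f(x_9) = 0.472031, coefficient = 4
x_10 = 2.7500, f(x_10) = 0.381661, coefficient = 1

I ≈ (0.100000/3) × 22.381702 = 0.746057
Exact value: 0.746056
Error: 0.000000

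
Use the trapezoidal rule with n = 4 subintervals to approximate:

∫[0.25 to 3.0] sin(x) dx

f(x) = sin(x)
a = 0.25, b = 3.0, n = 4
h = (b - a)/n = 0.687500

Trapezoidal rule: (h/2)[f(x₀) + 2f(x₁) + 2f(x₂) + ... + f(xₙ)]

x_0 = 0.2500, f(x_0) = 0.247404, coefficient = 1
x_1 = 0.9375, f(x_1) = 0.806081, coefficient = 2
x_2 = 1.6250, f(x_2) = 0.998531, coefficient = 2
x_3 = 2.3125, f(x_3) = 0.737319, coefficient = 2
x_4 = 3.0000, f(x_4) = 0.141120, coefficient = 1

I ≈ (0.687500/2) × 5.472386 = 1.881133
Exact value: 1.958905
Error: 0.077772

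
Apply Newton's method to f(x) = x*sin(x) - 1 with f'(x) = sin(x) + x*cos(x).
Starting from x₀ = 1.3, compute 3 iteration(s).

f(x) = x*sin(x) - 1
f'(x) = sin(x) + x*cos(x)
x₀ = 1.3

Newton-Raphson formula: x_{n+1} = x_n - f(x_n)/f'(x_n)

Iteration 1:
  f(1.300000) = 0.252626
  f'(1.300000) = 1.311307
  x_1 = 1.300000 - 0.252626/1.311307 = 1.107348
Iteration 2:
  f(1.107348) = -0.009459
  f'(1.107348) = 1.389540
  x_2 = 1.107348 - (-0.009459)/1.389540 = 1.114155
Iteration 3:
  f(1.114155) = -0.000002
  f'(1.114155) = 1.388810
  x_3 = 1.114155 - (-0.000002)/1.388810 = 1.114157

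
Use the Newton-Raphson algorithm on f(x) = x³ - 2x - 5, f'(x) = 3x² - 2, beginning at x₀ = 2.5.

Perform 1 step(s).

f(x) = x³ - 2x - 5
f'(x) = 3x² - 2
x₀ = 2.5

Newton-Raphson formula: x_{n+1} = x_n - f(x_n)/f'(x_n)

Iteration 1:
  f(2.500000) = 5.625000
  f'(2.500000) = 16.750000
  x_1 = 2.500000 - 5.625000/16.750000 = 2.164179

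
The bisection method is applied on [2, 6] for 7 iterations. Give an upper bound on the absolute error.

Bisection error bound: |error| ≤ (b-a)/2^n
|error| ≤ (6 - 2)/2^7 = 4/2^7
|error| ≤ 0.0312500000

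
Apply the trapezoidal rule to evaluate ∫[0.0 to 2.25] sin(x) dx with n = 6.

f(x) = sin(x)
a = 0.0, b = 2.25, n = 6
h = (b - a)/n = 0.375000

Trapezoidal rule: (h/2)[f(x₀) + 2f(x₁) + 2f(x₂) + ... + f(xₙ)]

x_0 = 0.0000, f(x_0) = 0.000000, coefficient = 1
x_1 = 0.3750, f(x_1) = 0.366273, coefficient = 2
x_2 = 0.7500, f(x_2) = 0.681639, coefficient = 2
x_3 = 1.1250, f(x_3) = 0.902268, coefficient = 2
x_4 = 1.5000, f(x_4) = 0.997495, coefficient = 2
x_5 = 1.8750, f(x_5) = 0.954086, coefficient = 2
x_6 = 2.2500, f(x_6) = 0.778073, coefficient = 1

I ≈ (0.375000/2) × 8.581592 = 1.609049
Exact value: 1.628174
Error: 0.019125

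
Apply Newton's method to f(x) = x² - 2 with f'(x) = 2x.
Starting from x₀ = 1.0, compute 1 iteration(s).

f(x) = x² - 2
f'(x) = 2x
x₀ = 1.0

Newton-Raphson formula: x_{n+1} = x_n - f(x_n)/f'(x_n)

Iteration 1:
  f(1.000000) = -1.000000
  f'(1.000000) = 2.000000
  x_1 = 1.000000 - (-1.000000)/2.000000 = 1.500000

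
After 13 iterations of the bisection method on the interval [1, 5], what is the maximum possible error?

Bisection error bound: |error| ≤ (b-a)/2^n
|error| ≤ (5 - 1)/2^13 = 4/2^13
|error| ≤ 0.0004882812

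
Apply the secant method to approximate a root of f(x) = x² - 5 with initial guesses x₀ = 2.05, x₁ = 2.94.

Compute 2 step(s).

f(x) = x² - 5
x₀ = 2.05, x₁ = 2.94

Secant formula: x_{n+1} = x_n - f(x_n)(x_n - x_{n-1})/(f(x_n) - f(x_{n-1}))

Iteration 1:
  f(2.050000) = -0.797500
  f(2.940000) = 3.643600
  x_2 = 2.940000 - 3.643600×(2.940000 - 2.050000)/(3.643600 - (-0.797500))
       = 2.209820
Iteration 2:
  f(2.940000) = 3.643600
  f(2.209820) = -0.116697
  x_3 = 2.209820 - (-0.116697)×(2.209820 - 2.940000)/(-0.116697 - 3.643600)
       = 2.232480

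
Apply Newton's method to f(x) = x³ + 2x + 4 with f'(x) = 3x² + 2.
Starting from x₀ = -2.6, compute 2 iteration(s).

f(x) = x³ + 2x + 4
f'(x) = 3x² + 2
x₀ = -2.6

Newton-Raphson formula: x_{n+1} = x_n - f(x_n)/f'(x_n)

Iteration 1:
  f(-2.600000) = -18.776000
  f'(-2.600000) = 22.280000
  x_1 = -2.600000 - (-18.776000)/22.280000 = -1.757271
Iteration 2:
  f(-1.757271) = -4.940998
  f'(-1.757271) = 11.264005
  x_2 = -1.757271 - (-4.940998)/11.264005 = -1.318617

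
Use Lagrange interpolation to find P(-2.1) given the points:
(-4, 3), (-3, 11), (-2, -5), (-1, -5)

Lagrange interpolation formula:
P(x) = Σ yᵢ × Lᵢ(x)
where Lᵢ(x) = Π_{j≠i} (x - xⱼ)/(xᵢ - xⱼ)

L_0(-2.1) = (-2.1 - (-3))/(-4 - (-3)) × (-2.1 - (-2))/(-4 - (-2)) × (-2.1 - (-1))/(-4 - (-1)) = -0.016500
L_1(-2.1) = (-2.1 - (-4))/(-3 - (-4)) × (-2.1 - (-2))/(-3 - (-2)) × (-2.1 - (-1))/(-3 - (-1)) = 0.104500
L_2(-2.1) = (-2.1 - (-4))/(-2 - (-4)) × (-2.1 - (-3))/(-2 - (-3)) × (-2.1 - (-1))/(-2 - (-1)) = 0.940500
L_3(-2.1) = (-2.1 - (-4))/(-1 - (-4)) × (-2.1 - (-3))/(-1 - (-3)) × (-2.1 - (-2))/(-1 - (-2)) = -0.028500

P(-2.1) = 3×L_0(-2.1) + 11×L_1(-2.1) + (-5)×L_2(-2.1) + (-5)×L_3(-2.1)
P(-2.1) = -3.460000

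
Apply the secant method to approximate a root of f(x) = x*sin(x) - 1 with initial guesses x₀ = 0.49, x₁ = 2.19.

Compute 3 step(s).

f(x) = x*sin(x) - 1
x₀ = 0.49, x₁ = 2.19

Secant formula: x_{n+1} = x_n - f(x_n)(x_n - x_{n-1})/(f(x_n) - f(x_{n-1}))

Iteration 1:
  f(0.490000) = -0.769393
  f(2.190000) = 0.783407
  x_2 = 2.190000 - 0.783407×(2.190000 - 0.490000)/(0.783407 - (-0.769393))
       = 1.332329
Iteration 2:
  f(2.190000) = 0.783407
  f(1.332329) = 0.294626
  x_3 = 1.332329 - 0.294626×(1.332329 - 2.190000)/(0.294626 - 0.783407)
       = 0.815345
Iteration 3:
  f(1.332329) = 0.294626
  f(0.815345) = -0.406460
  x_4 = 0.815345 - (-0.406460)×(0.815345 - 1.332329)/(-0.406460 - 0.294626)
       = 1.115071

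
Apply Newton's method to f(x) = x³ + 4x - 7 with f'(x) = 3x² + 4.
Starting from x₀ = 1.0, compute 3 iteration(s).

f(x) = x³ + 4x - 7
f'(x) = 3x² + 4
x₀ = 1.0

Newton-Raphson formula: x_{n+1} = x_n - f(x_n)/f'(x_n)

Iteration 1:
  f(1.000000) = -2.000000
  f'(1.000000) = 7.000000
  x_1 = 1.000000 - (-2.000000)/7.000000 = 1.285714
Iteration 2:
  f(1.285714) = 0.268222
  f'(1.285714) = 8.959184
  x_2 = 1.285714 - 0.268222/8.959184 = 1.255776
Iteration 3:
  f(1.255776) = 0.003430
  f'(1.255776) = 8.730921
  x_3 = 1.255776 - 0.003430/8.730921 = 1.255383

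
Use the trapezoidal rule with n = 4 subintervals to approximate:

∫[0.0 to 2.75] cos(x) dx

f(x) = cos(x)
a = 0.0, b = 2.75, n = 4
h = (b - a)/n = 0.687500

Trapezoidal rule: (h/2)[f(x₀) + 2f(x₁) + 2f(x₂) + ... + f(xₙ)]

x_0 = 0.0000, f(x_0) = 1.000000, coefficient = 1
x_1 = 0.6875, f(x_1) = 0.772835, coefficient = 2
x_2 = 1.3750, f(x_2) = 0.194548, coefficient = 2
x_3 = 2.0625, f(x_3) = -0.472128, coefficient = 2
x_4 = 2.7500, f(x_4) = -0.924302, coefficient = 1

I ≈ (0.687500/2) × 1.066206 = 0.366508
Exact value: 0.381661
Error: 0.015153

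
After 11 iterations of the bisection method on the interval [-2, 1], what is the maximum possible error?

Bisection error bound: |error| ≤ (b-a)/2^n
|error| ≤ (1 - (-2))/2^11 = 3/2^11
|error| ≤ 0.0014648438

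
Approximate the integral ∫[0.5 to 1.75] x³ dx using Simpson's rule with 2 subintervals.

f(x) = x³
a = 0.5, b = 1.75, n = 2
h = (b - a)/n = 0.625000

Simpson's rule: (h/3)[f(x₀) + 4f(x₁) + 2f(x₂) + ... + f(xₙ)]

x_0 = 0.5000, f(x_0) = 0.125000, coefficient = 1
x_1 = 1.1250, f(x_1) = 1.423828, coefficient = 4
x_2 = 1.7500, f(x_2) = 5.359375, coefficient = 1

I ≈ (0.625000/3) × 11.179688 = 2.329102
Exact value: 2.329102
Error: 0.000000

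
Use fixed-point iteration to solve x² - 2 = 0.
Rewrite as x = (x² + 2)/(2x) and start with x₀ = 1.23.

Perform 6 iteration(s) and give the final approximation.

Equation: x² - 2 = 0
Fixed-point form: x = (x² + 2)/(2x)
x₀ = 1.23

x_1 = g(1.230000) = 1.428008
x_2 = g(1.428008) = 1.414280
x_3 = g(1.414280) = 1.414214
x_4 = g(1.414214) = 1.414214
x_5 = g(1.414214) = 1.414214
x_6 = g(1.414214) = 1.414214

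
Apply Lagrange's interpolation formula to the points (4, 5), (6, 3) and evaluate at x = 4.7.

Lagrange interpolation formula:
P(x) = Σ yᵢ × Lᵢ(x)
where Lᵢ(x) = Π_{j≠i} (x - xⱼ)/(xᵢ - xⱼ)

L_0(4.7) = (4.7 - 6)/(4 - 6) = 0.650000
L_1(4.7) = (4.7 - 4)/(6 - 4) = 0.350000

P(4.7) = 5×L_0(4.7) + 3×L_1(4.7)
P(4.7) = 4.300000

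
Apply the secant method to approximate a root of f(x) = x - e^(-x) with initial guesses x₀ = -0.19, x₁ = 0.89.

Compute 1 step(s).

f(x) = x - e^(-x)
x₀ = -0.19, x₁ = 0.89

Secant formula: x_{n+1} = x_n - f(x_n)(x_n - x_{n-1})/(f(x_n) - f(x_{n-1}))

Iteration 1:
  f(-0.190000) = -1.399250
  f(0.890000) = 0.479344
  x_2 = 0.890000 - 0.479344×(0.890000 - (-0.190000))/(0.479344 - (-1.399250))
       = 0.614426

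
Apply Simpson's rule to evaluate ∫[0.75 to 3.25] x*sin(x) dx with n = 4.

f(x) = x*sin(x)
a = 0.75, b = 3.25, n = 4
h = (b - a)/n = 0.625000

Simpson's rule: (h/3)[f(x₀) + 4f(x₁) + 2f(x₂) + ... + f(xₙ)]

x_0 = 0.7500, f(x_0) = 0.511229, coefficient = 1
x_1 = 1.3750, f(x_1) = 1.348728, coefficient = 4
x_2 = 2.0000, f(x_2) = 1.818595, coefficient = 2
x_3 = 2.6250, f(x_3) = 1.296541, coefficient = 4
x_4 = 3.2500, f(x_4) = -0.351634, coefficient = 1

I ≈ (0.625000/3) × 14.377860 = 2.995387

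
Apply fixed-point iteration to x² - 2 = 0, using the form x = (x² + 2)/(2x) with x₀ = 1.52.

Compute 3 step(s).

Equation: x² - 2 = 0
Fixed-point form: x = (x² + 2)/(2x)
x₀ = 1.52

x_1 = g(1.520000) = 1.417895
x_2 = g(1.417895) = 1.414218
x_3 = g(1.414218) = 1.414214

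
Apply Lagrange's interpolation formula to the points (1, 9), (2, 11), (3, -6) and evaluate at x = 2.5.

Lagrange interpolation formula:
P(x) = Σ yᵢ × Lᵢ(x)
where Lᵢ(x) = Π_{j≠i} (x - xⱼ)/(xᵢ - xⱼ)

L_0(2.5) = (2.5 - 2)/(1 - 2) × (2.5 - 3)/(1 - 3) = -0.125000
L_1(2.5) = (2.5 - 1)/(2 - 1) × (2.5 - 3)/(2 - 3) = 0.750000
L_2(2.5) = (2.5 - 1)/(3 - 1) × (2.5 - 2)/(3 - 2) = 0.375000

P(2.5) = 9×L_0(2.5) + 11×L_1(2.5) + (-6)×L_2(2.5)
P(2.5) = 4.875000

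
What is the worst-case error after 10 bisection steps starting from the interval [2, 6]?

Bisection error bound: |error| ≤ (b-a)/2^n
|error| ≤ (6 - 2)/2^10 = 4/2^10
|error| ≤ 0.0039062500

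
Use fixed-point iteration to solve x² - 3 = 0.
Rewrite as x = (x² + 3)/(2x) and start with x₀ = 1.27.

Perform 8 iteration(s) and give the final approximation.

Equation: x² - 3 = 0
Fixed-point form: x = (x² + 3)/(2x)
x₀ = 1.27

x_1 = g(1.270000) = 1.816102
x_2 = g(1.816102) = 1.733996
x_3 = g(1.733996) = 1.732052
x_4 = g(1.732052) = 1.732051
x_5 = g(1.732051) = 1.732051
x_6 = g(1.732051) = 1.732051
x_7 = g(1.732051) = 1.732051
x_8 = g(1.732051) = 1.732051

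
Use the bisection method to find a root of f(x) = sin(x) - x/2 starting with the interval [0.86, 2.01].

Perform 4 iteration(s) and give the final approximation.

f(x) = sin(x) - x/2
Initial interval: [0.86, 2.01]

Iteration 1:
  c_1 = (0.860000 + 2.010000)/2 = 1.435000
  f(c_1) = f(1.435000) = 0.273294
  f(a) × f(c) ≥ 0, new interval: [1.435000, 2.010000]
Iteration 2:
  c_2 = (1.435000 + 2.010000)/2 = 1.722500
  f(c_2) = f(1.722500) = 0.127265
  f(a) × f(c) ≥ 0, new interval: [1.722500, 2.010000]
Iteration 3:
  c_3 = (1.722500 + 2.010000)/2 = 1.866250
  f(c_3) = f(1.866250) = 0.023545
  f(a) × f(c) ≥ 0, new interval: [1.866250, 2.010000]
Iteration 4:
  c_4 = (1.866250 + 2.010000)/2 = 1.938125
  f(c_4) = f(1.938125) = -0.035772
  f(a) × f(c) < 0, new interval: [1.866250, 1.938125]

After 4 iteration(s), the approximation is c_4 = 1.938125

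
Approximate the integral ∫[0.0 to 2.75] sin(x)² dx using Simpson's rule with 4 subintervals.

f(x) = sin(x)²
a = 0.0, b = 2.75, n = 4
h = (b - a)/n = 0.687500

Simpson's rule: (h/3)[f(x₀) + 4f(x₁) + 2f(x₂) + ... + f(xₙ)]

x_0 = 0.0000, f(x_0) = 0.000000, coefficient = 1
x_1 = 0.6875, f(x_1) = 0.402726, coefficient = 4
x_2 = 1.3750, f(x_2) = 0.962151, coefficient = 2
x_3 = 2.0625, f(x_3) = 0.777095, coefficient = 4
x_4 = 2.7500, f(x_4) = 0.145665, coefficient = 1

I ≈ (0.687500/3) × 6.789251 = 1.555870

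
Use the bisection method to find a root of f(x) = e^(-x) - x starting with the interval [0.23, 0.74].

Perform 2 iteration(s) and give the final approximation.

f(x) = e^(-x) - x
Initial interval: [0.23, 0.74]

Iteration 1:
  c_1 = (0.230000 + 0.740000)/2 = 0.485000
  f(c_1) = f(0.485000) = 0.130697
  f(a) × f(c) ≥ 0, new interval: [0.485000, 0.740000]
Iteration 2:
  c_2 = (0.485000 + 0.740000)/2 = 0.612500
  f(c_2) = f(0.612500) = -0.070506
  f(a) × f(c) < 0, new interval: [0.485000, 0.612500]

After 2 iteration(s), the approximation is c_2 = 0.612500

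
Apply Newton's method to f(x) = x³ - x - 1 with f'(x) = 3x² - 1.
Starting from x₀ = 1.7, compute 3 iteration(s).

f(x) = x³ - x - 1
f'(x) = 3x² - 1
x₀ = 1.7

Newton-Raphson formula: x_{n+1} = x_n - f(x_n)/f'(x_n)

Iteration 1:
  f(1.700000) = 2.213000
  f'(1.700000) = 7.670000
  x_1 = 1.700000 - 2.213000/7.670000 = 1.411473
Iteration 2:
  f(1.411473) = 0.400544
  f'(1.411473) = 4.976770
  x_2 = 1.411473 - 0.400544/4.976770 = 1.330991
Iteration 3:
  f(1.330991) = 0.026907
  f'(1.330991) = 4.314608
  x_3 = 1.330991 - 0.026907/4.314608 = 1.324754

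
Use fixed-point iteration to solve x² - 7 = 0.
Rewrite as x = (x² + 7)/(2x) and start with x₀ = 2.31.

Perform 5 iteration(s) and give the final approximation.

Equation: x² - 7 = 0
Fixed-point form: x = (x² + 7)/(2x)
x₀ = 2.31

x_1 = g(2.310000) = 2.670152
x_2 = g(2.670152) = 2.645863
x_3 = g(2.645863) = 2.645751
x_4 = g(2.645751) = 2.645751
x_5 = g(2.645751) = 2.645751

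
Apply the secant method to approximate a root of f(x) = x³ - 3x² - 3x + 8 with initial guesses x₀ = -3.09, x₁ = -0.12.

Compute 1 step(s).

f(x) = x³ - 3x² - 3x + 8
x₀ = -3.09, x₁ = -0.12

Secant formula: x_{n+1} = x_n - f(x_n)(x_n - x_{n-1})/(f(x_n) - f(x_{n-1}))

Iteration 1:
  f(-3.090000) = -40.877929
  f(-0.120000) = 8.315072
  x_2 = -0.120000 - 8.315072×(-0.120000 - (-3.090000))/(8.315072 - (-40.877929))
       = -0.622018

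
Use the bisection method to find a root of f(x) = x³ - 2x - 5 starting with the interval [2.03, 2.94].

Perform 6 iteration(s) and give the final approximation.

f(x) = x³ - 2x - 5
Initial interval: [2.03, 2.94]

Iteration 1:
  c_1 = (2.030000 + 2.940000)/2 = 2.485000
  f(c_1) = f(2.485000) = 5.375434
  f(a) × f(c) < 0, new interval: [2.030000, 2.485000]
Iteration 2:
  c_2 = (2.030000 + 2.485000)/2 = 2.257500
  f(c_2) = f(2.257500) = 1.989911
  f(a) × f(c) < 0, new interval: [2.030000, 2.257500]
Iteration 3:
  c_3 = (2.030000 + 2.257500)/2 = 2.143750
  f(c_3) = f(2.143750) = 0.564455
  f(a) × f(c) < 0, new interval: [2.030000, 2.143750]
Iteration 4:
  c_4 = (2.030000 + 2.143750)/2 = 2.086875
  f(c_4) = f(2.086875) = -0.085311
  f(a) × f(c) ≥ 0, new interval: [2.086875, 2.143750]
Iteration 5:
  c_5 = (2.086875 + 2.143750)/2 = 2.115312
  f(c_5) = f(2.115312) = 0.234440
  f(a) × f(c) < 0, new interval: [2.086875, 2.115312]
Iteration 6:
  c_6 = (2.086875 + 2.115312)/2 = 2.101094
  f(c_6) = f(2.101094) = 0.073290
  f(a) × f(c) < 0, new interval: [2.086875, 2.101094]

After 6 iteration(s), the approximation is c_6 = 2.101094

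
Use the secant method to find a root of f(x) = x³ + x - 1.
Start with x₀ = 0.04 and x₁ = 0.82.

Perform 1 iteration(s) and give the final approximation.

f(x) = x³ + x - 1
x₀ = 0.04, x₁ = 0.82

Secant formula: x_{n+1} = x_n - f(x_n)(x_n - x_{n-1})/(f(x_n) - f(x_{n-1}))

Iteration 1:
  f(0.040000) = -0.959936
  f(0.820000) = 0.371368
  x_2 = 0.820000 - 0.371368×(0.820000 - 0.040000)/(0.371368 - (-0.959936))
       = 0.602419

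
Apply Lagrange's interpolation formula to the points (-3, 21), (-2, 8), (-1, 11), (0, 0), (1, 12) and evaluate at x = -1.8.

Lagrange interpolation formula:
P(x) = Σ yᵢ × Lᵢ(x)
where Lᵢ(x) = Π_{j≠i} (x - xⱼ)/(xᵢ - xⱼ)

L_0(-1.8) = (-1.8 - (-2))/(-3 - (-2)) × (-1.8 - (-1))/(-3 - (-1)) × (-1.8 - 0)/(-3 - 0) × (-1.8 - 1)/(-3 - 1) = -0.033600
L_1(-1.8) = (-1.8 - (-3))/(-2 - (-3)) × (-1.8 - (-1))/(-2 - (-1)) × (-1.8 - 0)/(-2 - 0) × (-1.8 - 1)/(-2 - 1) = 0.806400
L_2(-1.8) = (-1.8 - (-3))/(-1 - (-3)) × (-1.8 - (-2))/(-1 - (-2)) × (-1.8 - 0)/(-1 - 0) × (-1.8 - 1)/(-1 - 1) = 0.302400
L_3(-1.8) = (-1.8 - (-3))/(0 - (-3)) × (-1.8 - (-2))/(0 - (-2)) × (-1.8 - (-1))/(0 - (-1)) × (-1.8 - 1)/(0 - 1) = -0.089600
L_4(-1.8) = (-1.8 - (-3))/(1 - (-3)) × (-1.8 - (-2))/(1 - (-2)) × (-1.8 - (-1))/(1 - (-1)) × (-1.8 - 0)/(1 - 0) = 0.014400

P(-1.8) = 21×L_0(-1.8) + 8×L_1(-1.8) + 11×L_2(-1.8) + 0×L_3(-1.8) + 12×L_4(-1.8)
P(-1.8) = 9.244800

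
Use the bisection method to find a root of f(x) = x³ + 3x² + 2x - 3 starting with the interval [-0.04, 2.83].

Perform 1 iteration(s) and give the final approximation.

f(x) = x³ + 3x² + 2x - 3
Initial interval: [-0.04, 2.83]

Iteration 1:
  c_1 = (-0.040000 + 2.830000)/2 = 1.395000
  f(c_1) = f(1.395000) = 8.342780
  f(a) × f(c) < 0, new interval: [-0.040000, 1.395000]

After 1 iteration(s), the approximation is c_1 = 1.395000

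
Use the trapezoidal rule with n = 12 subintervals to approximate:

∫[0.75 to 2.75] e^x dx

f(x) = e^x
a = 0.75, b = 2.75, n = 12
h = (b - a)/n = 0.166667

Trapezoidal rule: (h/2)[f(x₀) + 2f(x₁) + 2f(x₂) + ... + f(xₙ)]

x_0 = 0.7500, f(x_0) = 2.117000, coefficient = 1
x_1 = 0.9167, f(x_1) = 2.500940, coefficient = 2
x_2 = 1.0833, f(x_2) = 2.954512, coefficient = 2
x_3 = 1.2500, f(x_3) = 3.490343, coefficient = 2
x_4 = 1.4167, f(x_4) = 4.123353, coefficient = 2
x_5 = 1.5833, f(x_5) = 4.871166, coefficient = 2
x_6 = 1.7500, f(x_6) = 5.754603, coefficient = 2
x_7 = 1.9167, f(x_7) = 6.798260, coefficient = 2
x_8 = 2.0833, f(x_8) = 8.031195, coefficient = 2
x_9 = 2.2500, f(x_9) = 9.487736, coefficient = 2
x_10 = 2.4167, f(x_10) = 11.208436, coefficient = 2
x_11 = 2.5833, f(x_11) = 13.241202, coefficient = 2
x_12 = 2.7500, f(x_12) = 15.642632, coefficient = 1

I ≈ (0.166667/2) × 162.683121 = 13.556927
Exact value: 13.525632
Error: 0.031295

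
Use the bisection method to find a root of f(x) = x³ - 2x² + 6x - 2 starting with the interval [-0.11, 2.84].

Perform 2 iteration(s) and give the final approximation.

f(x) = x³ - 2x² + 6x - 2
Initial interval: [-0.11, 2.84]

Iteration 1:
  c_1 = (-0.110000 + 2.840000)/2 = 1.365000
  f(c_1) = f(1.365000) = 5.006852
  f(a) × f(c) < 0, new interval: [-0.110000, 1.365000]
Iteration 2:
  c_2 = (-0.110000 + 1.365000)/2 = 0.627500
  f(c_2) = f(0.627500) = 1.224570
  f(a) × f(c) < 0, new interval: [-0.110000, 0.627500]

After 2 iteration(s), the approximation is c_2 = 0.627500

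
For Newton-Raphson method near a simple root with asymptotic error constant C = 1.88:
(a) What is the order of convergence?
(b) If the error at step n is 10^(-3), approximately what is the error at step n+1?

(a) Newton-Raphson has quadratic (order 2) convergence near simple roots.
    This means |e_{n+1}| ≈ C|e_n|².

(b) With |e_n| = 10^(-3) and C = 1.88:
    |e_{n+1}| ≈ 1.88 × (10^(-3))² = 1.88 × 10^(-6)

(a) 2 (quadratic); (b) |e_{n+1}| ≈ 1.880e-06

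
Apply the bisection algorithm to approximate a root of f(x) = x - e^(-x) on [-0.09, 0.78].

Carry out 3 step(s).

f(x) = x - e^(-x)
Initial interval: [-0.09, 0.78]

Iteration 1:
  c_1 = (-0.090000 + 0.780000)/2 = 0.345000
  f(c_1) = f(0.345000) = -0.363220
  f(a) × f(c) ≥ 0, new interval: [0.345000, 0.780000]
Iteration 2:
  c_2 = (0.345000 + 0.780000)/2 = 0.562500
  f(c_2) = f(0.562500) = -0.007283
  f(a) × f(c) ≥ 0, new interval: [0.562500, 0.780000]
Iteration 3:
  c_3 = (0.562500 + 0.780000)/2 = 0.671250
  f(c_3) = f(0.671250) = 0.160181
  f(a) × f(c) < 0, new interval: [0.562500, 0.671250]

After 3 iteration(s), the approximation is c_3 = 0.671250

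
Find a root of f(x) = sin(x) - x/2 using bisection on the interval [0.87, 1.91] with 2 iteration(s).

f(x) = sin(x) - x/2
Initial interval: [0.87, 1.91]

Iteration 1:
  c_1 = (0.870000 + 1.910000)/2 = 1.390000
  f(c_1) = f(1.390000) = 0.288701
  f(a) × f(c) ≥ 0, new interval: [1.390000, 1.910000]
Iteration 2:
  c_2 = (1.390000 + 1.910000)/2 = 1.650000
  f(c_2) = f(1.650000) = 0.171865
  f(a) × f(c) ≥ 0, new interval: [1.650000, 1.910000]

After 2 iteration(s), the approximation is c_2 = 1.650000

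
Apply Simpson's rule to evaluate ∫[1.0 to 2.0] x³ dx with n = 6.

f(x) = x³
a = 1.0, b = 2.0, n = 6
h = (b - a)/n = 0.166667

Simpson's rule: (h/3)[f(x₀) + 4f(x₁) + 2f(x₂) + ... + f(xₙ)]

x_0 = 1.0000, f(x_0) = 1.000000, coefficient = 1
x_1 = 1.1667, f(x_1) = 1.587963, coefficient = 4
x_2 = 1.3333, f(x_2) = 2.370370, coefficient = 2
x_3 = 1.5000, f(x_3) = 3.375000, coefficient = 4
x_4 = 1.6667, f(x_4) = 4.629630, coefficient = 2
x_5 = 1.8333, f(x_5) = 6.162037, coefficient = 4
x_6 = 2.0000, f(x_6) = 8.000000, coefficient = 1

I ≈ (0.166667/3) × 67.500000 = 3.750000
Exact value: 3.750000
Error: 0.000000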